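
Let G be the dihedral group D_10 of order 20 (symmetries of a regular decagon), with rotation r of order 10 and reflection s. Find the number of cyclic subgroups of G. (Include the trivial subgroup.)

A cyclic subgroup of order d is generated by each of its φ(d) elements of order d, so the cyclic subgroups of order d number (#elements of order d)/φ(d).
Cyclic subgroups by order — order 1: 1; order 2: 11; order 5: 1; order 10: 1.
Total: 14.

14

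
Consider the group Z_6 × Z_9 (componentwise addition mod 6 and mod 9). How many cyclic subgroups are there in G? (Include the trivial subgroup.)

16

Each element a generates a cyclic subgroup ⟨a⟩; distinct elements may generate the same one (a cyclic group of order d has φ(d) generators).
Cyclic subgroups by order — order 1: 1; order 2: 1; order 3: 4; order 6: 4; order 9: 3; order 18: 3.
Total: 16.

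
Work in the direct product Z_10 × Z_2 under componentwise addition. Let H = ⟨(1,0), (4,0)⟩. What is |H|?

|⟨(1,0)⟩| = 10 and |⟨(4,0)⟩| = 5, so |H| is a multiple of lcm(10, 5) = 10 and divides |G| = 20.
Closing under the operation: H = {(0,0), (1,0), (2,0), (3,0), (4,0), (5,0), (6,0), (7,0), (8,0), (9,0)}, so |H| = 10.

10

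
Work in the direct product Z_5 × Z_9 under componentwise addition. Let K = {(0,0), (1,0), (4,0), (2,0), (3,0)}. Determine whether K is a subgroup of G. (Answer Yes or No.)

Yes

|K| = 5 divides |G| = 45, consistent with Lagrange.
K contains the identity, every element's inverse is in K, and K is closed under +: it is a subgroup.
In fact K = ⟨(4,0)⟩.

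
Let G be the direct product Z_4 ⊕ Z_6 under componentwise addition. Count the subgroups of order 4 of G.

3

|G| = 24 and 4 | 24, so subgroups of order 4 are possible by Lagrange.
The subgroups of order 4 are: {(0,0), (0,3), (2,0), (2,3)}; {(0,0), (1,0), (2,0), (3,0)}; {(0,0), (1,3), (2,0), (3,3)}.
So G has 3 subgroups of order 4.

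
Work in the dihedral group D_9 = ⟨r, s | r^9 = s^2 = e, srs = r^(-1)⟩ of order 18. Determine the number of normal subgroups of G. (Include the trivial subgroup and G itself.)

4

G has 16 subgroups. Checking conjugation-invariance by order — order 1: 1/1 normal; order 2: 0/9 normal; order 3: 1/1 normal; order 6: 0/3 normal; order 9: 1/1 normal; order 18: 1/1 normal.
Total normal subgroups: 4.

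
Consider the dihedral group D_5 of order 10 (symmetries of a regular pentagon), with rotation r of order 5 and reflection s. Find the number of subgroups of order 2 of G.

|G| = 10 and 2 | 10, so subgroups of order 2 are possible by Lagrange.
The subgroups of order 2 are: {e, r^2s}; {e, r^3s}; {e, r^4s}; {e, rs}; … (5 in all).
So G has 5 subgroups of order 2.

5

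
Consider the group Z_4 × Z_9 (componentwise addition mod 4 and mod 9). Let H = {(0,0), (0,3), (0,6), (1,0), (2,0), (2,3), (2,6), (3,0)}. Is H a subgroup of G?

No

|H| = 8 does not divide |G| = 36, so by Lagrange H is not a subgroup.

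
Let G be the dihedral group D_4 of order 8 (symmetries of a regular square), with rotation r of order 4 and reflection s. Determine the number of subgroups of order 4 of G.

3

|G| = 8 and 4 | 8, so subgroups of order 4 are possible by Lagrange.
The subgroups of order 4 are: {e, r, r^2, r^3}; {e, r^2, s, r^2s}; {e, r^2, rs, r^3s}.
So G has 3 subgroups of order 4.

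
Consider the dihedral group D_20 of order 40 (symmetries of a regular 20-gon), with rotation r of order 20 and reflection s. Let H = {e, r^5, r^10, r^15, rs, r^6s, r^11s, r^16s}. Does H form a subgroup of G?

Yes

|H| = 8 divides |G| = 40, consistent with Lagrange.
H contains the identity, every element's inverse is in H, and H is closed under ·: it is a subgroup.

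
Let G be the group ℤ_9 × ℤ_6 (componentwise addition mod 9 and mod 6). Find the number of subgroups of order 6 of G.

4

|G| = 54 and 6 | 54, so subgroups of order 6 are possible by Lagrange.
The subgroups of order 6 are: {(0,0), (0,1), (0,2), (0,3), (0,4), (0,5)}; {(0,0), (0,3), (3,0), (3,3), (6,0), (6,3)}; {(0,0), (0,3), (3,1), (3,4), (6,2), (6,5)}; {(0,0), (0,3), (3,2), (3,5), (6,1), (6,4)}.
So G has 4 subgroups of order 6.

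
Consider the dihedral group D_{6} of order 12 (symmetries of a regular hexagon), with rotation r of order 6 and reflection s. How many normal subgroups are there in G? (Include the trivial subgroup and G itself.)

7

G has 16 subgroups. Checking conjugation-invariance by order — order 1: 1/1 normal; order 2: 1/7 normal; order 3: 1/1 normal; order 4: 0/3 normal; order 6: 3/3 normal; order 12: 1/1 normal.
Total normal subgroups: 7.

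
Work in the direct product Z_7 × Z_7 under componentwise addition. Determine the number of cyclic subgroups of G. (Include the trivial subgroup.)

9

A cyclic subgroup of order d is generated by each of its φ(d) elements of order d, so the cyclic subgroups of order d number (#elements of order d)/φ(d).
Cyclic subgroups by order — order 1: 1; order 7: 8.
Total: 9.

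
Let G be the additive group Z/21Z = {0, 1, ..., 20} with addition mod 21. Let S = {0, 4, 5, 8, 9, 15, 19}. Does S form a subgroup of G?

No

19 ∈ S but its inverse 2 ∉ S, so S is not a subgroup.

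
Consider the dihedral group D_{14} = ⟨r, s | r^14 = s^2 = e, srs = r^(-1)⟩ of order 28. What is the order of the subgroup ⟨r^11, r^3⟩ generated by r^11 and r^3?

14

|⟨r^11⟩| = 14 and |⟨r^3⟩| = 14, so |H| is a multiple of lcm(14, 14) = 14 and divides |G| = 28.
Closing under the operation: H = {e, r, r^2, r^3, r^4, r^5, r^6, r^7, r^8, r^9, r^10, r^11, r^12, r^13}, so |H| = 14.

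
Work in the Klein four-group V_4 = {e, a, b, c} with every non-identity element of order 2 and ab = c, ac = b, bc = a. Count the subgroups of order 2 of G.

3

|G| = 4 and 2 | 4, so subgroups of order 2 are possible by Lagrange.
The subgroups of order 2 are: {e, a}; {e, b}; {e, c}.
So G has 3 subgroups of order 2.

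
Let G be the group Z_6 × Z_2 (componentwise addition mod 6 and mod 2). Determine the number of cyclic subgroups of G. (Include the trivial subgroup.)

8

Group the elements of G by the cyclic subgroup they generate; each cyclic subgroup of order d accounts for φ(d) elements.
Cyclic subgroups by order — order 1: 1; order 2: 3; order 3: 1; order 6: 3.
Total: 8.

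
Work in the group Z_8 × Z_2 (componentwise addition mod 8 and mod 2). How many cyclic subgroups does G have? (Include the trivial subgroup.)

Each element a generates a cyclic subgroup ⟨a⟩; distinct elements may generate the same one (a cyclic group of order d has φ(d) generators).
Cyclic subgroups by order — order 1: 1; order 2: 3; order 4: 2; order 8: 2.
Total: 8.

8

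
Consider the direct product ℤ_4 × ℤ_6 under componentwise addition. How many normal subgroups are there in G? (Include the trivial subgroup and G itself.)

16

G is abelian, so every subgroup is normal.
G has 16 subgroups in total, hence 16 normal subgroups.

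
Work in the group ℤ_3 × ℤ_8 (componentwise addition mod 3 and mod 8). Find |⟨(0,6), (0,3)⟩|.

|⟨(0,6)⟩| = 4 and |⟨(0,3)⟩| = 8, so |H| is a multiple of lcm(4, 8) = 8 and divides |G| = 24.
Closing under the operation: H = {(0,0), (0,1), (0,2), (0,3), (0,4), (0,5), (0,6), (0,7)}, so |H| = 8.

8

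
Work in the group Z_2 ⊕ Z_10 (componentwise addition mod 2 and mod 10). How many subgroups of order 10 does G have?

3

|G| = 20 and 10 | 20, so subgroups of order 10 are possible by Lagrange.
The subgroups of order 10 are: {(0,0), (0,1), (0,2), (0,3), (0,4), (0,5), (0,6), (0,7), (0,8), (0,9)}; {(0,0), (0,2), (0,4), (0,6), (0,8), (1,0), (1,2), (1,4), (1,6), (1,8)}; {(0,0), (0,2), (0,4), (0,6), (0,8), (1,1), (1,3), (1,5), (1,7), (1,9)}.
So G has 3 subgroups of order 10.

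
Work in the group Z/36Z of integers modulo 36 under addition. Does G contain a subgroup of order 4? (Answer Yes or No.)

Yes

4 | 36. A subgroup of order 4 is {0, 9, 18, 27}.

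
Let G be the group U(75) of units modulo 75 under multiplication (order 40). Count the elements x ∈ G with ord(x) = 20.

Enumerating element orders in G gives 16 elements of order 20.

16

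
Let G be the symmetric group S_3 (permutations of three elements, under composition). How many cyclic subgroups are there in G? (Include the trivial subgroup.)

5

Each element a generates a cyclic subgroup ⟨a⟩; distinct elements may generate the same one (a cyclic group of order d has φ(d) generators).
Cyclic subgroups by order — order 1: 1; order 2: 3; order 3: 1.
Total: 5.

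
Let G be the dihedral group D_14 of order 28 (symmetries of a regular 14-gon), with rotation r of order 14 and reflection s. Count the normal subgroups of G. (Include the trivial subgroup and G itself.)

7

G has 28 subgroups. Checking conjugation-invariance by order — order 1: 1/1 normal; order 2: 1/15 normal; order 4: 0/7 normal; order 7: 1/1 normal; order 14: 3/3 normal; order 28: 1/1 normal.
Total normal subgroups: 7.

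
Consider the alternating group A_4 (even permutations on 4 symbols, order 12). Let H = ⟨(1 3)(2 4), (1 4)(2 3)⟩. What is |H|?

|⟨(1 3)(2 4)⟩| = 2 and |⟨(1 4)(2 3)⟩| = 2, so |H| is a multiple of lcm(2, 2) = 2 and divides |G| = 12.
Closing under the operation: H = {e, (1 2)(3 4), (1 3)(2 4), (1 4)(2 3)}, so |H| = 4.

4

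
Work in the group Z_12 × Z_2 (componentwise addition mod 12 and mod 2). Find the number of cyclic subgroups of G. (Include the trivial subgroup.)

12

A cyclic subgroup of order d is generated by each of its φ(d) elements of order d, so the cyclic subgroups of order d number (#elements of order d)/φ(d).
Cyclic subgroups by order — order 1: 1; order 2: 3; order 3: 1; order 4: 2; order 6: 3; order 12: 2.
Total: 12.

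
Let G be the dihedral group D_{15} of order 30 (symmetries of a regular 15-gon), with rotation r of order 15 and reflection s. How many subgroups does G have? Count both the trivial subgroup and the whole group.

28

|G| = 30, so by Lagrange every subgroup order divides 30. Divisors: 1, 2, 3, 5, 6, 10, 15, 30.
Subgroups by order — order 1: 1; order 2: 15; order 3: 1; order 5: 1; order 6: 5; order 10: 3; order 15: 1; order 30: 1.
Total: 1 + 15 + 1 + 1 + 5 + 3 + 1 + 1 = 28.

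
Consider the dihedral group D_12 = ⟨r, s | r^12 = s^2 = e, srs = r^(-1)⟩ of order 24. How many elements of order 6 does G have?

The elements of order 6 are: r^2, r^10.
That's 2.

2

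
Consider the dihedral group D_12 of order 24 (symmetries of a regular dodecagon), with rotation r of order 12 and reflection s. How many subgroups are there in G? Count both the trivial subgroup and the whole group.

|G| = 24, so by Lagrange every subgroup order divides 24. Divisors: 1, 2, 3, 4, 6, 8, 12, 24.
Subgroups by order — order 1: 1; order 2: 13; order 3: 1; order 4: 7; order 6: 5; order 8: 3; order 12: 3; order 24: 1.
Total: 1 + 13 + 1 + 7 + 5 + 3 + 3 + 1 = 34.

34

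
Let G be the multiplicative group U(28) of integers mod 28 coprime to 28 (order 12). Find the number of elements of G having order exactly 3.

2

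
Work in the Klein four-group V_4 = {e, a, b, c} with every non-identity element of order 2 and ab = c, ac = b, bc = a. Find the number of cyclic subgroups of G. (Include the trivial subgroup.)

Each element a generates a cyclic subgroup ⟨a⟩; distinct elements may generate the same one (a cyclic group of order d has φ(d) generators).
Cyclic subgroups by order — order 1: 1; order 2: 3.
Total: 4.

4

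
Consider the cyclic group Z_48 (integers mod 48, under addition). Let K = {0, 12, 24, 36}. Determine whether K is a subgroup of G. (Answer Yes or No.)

Yes

|K| = 4 divides |G| = 48, consistent with Lagrange.
K contains the identity, every element's inverse is in K, and K is closed under +: it is a subgroup.
In fact K = ⟨12⟩.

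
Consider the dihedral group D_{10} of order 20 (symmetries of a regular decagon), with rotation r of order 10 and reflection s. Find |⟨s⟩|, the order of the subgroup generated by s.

2

Computing powers of s: the smallest k with (s)^k = e is k = 2.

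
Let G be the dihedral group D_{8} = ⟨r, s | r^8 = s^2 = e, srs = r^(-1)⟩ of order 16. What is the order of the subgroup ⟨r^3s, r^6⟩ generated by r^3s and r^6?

|⟨r^3s⟩| = 2 and |⟨r^6⟩| = 4, so |H| is a multiple of lcm(2, 4) = 4 and divides |G| = 16.
Closing under the operation: H = {e, r^2, r^4, r^6, rs, r^3s, r^5s, r^7s}, so |H| = 8.

8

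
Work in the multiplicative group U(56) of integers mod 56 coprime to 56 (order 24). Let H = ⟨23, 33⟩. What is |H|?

12

|⟨23⟩| = 6 and |⟨33⟩| = 6, so |H| is a multiple of lcm(6, 6) = 6 and divides |G| = 24.
Closing under the operation: H = {1, 9, 15, 17, 23, 25, 31, 33, 39, 41, 47, 55}, so |H| = 12.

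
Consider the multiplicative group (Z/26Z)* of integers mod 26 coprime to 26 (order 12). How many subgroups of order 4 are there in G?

1

|G| = 12 and 4 | 12, so subgroups of order 4 are possible by Lagrange.
The subgroups of order 4 are: {1, 5, 21, 25}.
So G has 1 subgroup of order 4.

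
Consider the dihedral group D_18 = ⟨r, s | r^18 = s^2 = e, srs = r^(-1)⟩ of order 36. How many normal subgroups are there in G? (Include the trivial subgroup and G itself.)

G has 45 subgroups. Checking conjugation-invariance by order — order 1: 1/1 normal; order 2: 1/19 normal; order 3: 1/1 normal; order 4: 0/9 normal; order 6: 1/7 normal; order 9: 1/1 normal; order 12: 0/3 normal; order 18: 3/3 normal; order 36: 1/1 normal.
Total normal subgroups: 9.

9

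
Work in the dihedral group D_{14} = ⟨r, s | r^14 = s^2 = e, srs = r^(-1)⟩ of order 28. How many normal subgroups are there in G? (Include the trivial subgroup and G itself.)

7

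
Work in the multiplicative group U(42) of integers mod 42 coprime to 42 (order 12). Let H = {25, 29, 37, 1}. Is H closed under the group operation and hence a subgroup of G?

No

Closure fails: 37 · 29 = 23 ∉ H. So H is not a subgroup.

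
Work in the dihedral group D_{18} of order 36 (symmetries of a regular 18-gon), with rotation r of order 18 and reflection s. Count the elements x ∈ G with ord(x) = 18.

The elements of order 18 are: r, r^5, r^7, r^11, r^13, r^17.
That's 6.

6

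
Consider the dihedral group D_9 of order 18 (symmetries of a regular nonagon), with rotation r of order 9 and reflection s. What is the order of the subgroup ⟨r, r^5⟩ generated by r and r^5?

9

|⟨r⟩| = 9 and |⟨r^5⟩| = 9, so |H| is a multiple of lcm(9, 9) = 9 and divides |G| = 18.
Closing under the operation: H = {e, r, r^2, r^3, r^4, r^5, r^6, r^7, r^8}, so |H| = 9.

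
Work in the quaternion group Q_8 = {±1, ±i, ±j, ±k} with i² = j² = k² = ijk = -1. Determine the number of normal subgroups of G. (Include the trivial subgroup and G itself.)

6

G has 6 subgroups. Checking conjugation-invariance by order — order 1: 1/1 normal; order 2: 1/1 normal; order 4: 3/3 normal; order 8: 1/1 normal.
Total normal subgroups: 6.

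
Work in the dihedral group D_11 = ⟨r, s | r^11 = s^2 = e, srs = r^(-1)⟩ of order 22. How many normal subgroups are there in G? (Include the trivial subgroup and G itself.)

3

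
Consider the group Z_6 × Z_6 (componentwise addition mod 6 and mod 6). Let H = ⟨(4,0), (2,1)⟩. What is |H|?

|⟨(4,0)⟩| = 3 and |⟨(2,1)⟩| = 6, so |H| is a multiple of lcm(3, 6) = 6 and divides |G| = 36.
Closing under the operation: H = {(0,0), (0,1), (0,2), (0,3), (0,4), (0,5), (2,0), (2,1), (2,2), (2,3), (2,4), (2,5), (4,0), (4,1), (4,2), (4,3), (4,4), (4,5)}, so |H| = 18.

18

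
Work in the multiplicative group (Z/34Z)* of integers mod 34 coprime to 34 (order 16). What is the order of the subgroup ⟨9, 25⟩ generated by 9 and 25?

8

|⟨9⟩| = 8 and |⟨25⟩| = 8, so |H| is a multiple of lcm(8, 8) = 8 and divides |G| = 16.
Closing under the operation: H = {1, 9, 13, 15, 19, 21, 25, 33}, so |H| = 8.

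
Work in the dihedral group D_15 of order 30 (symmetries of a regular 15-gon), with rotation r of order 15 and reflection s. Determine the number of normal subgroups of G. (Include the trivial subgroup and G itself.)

5

G has 28 subgroups. Checking conjugation-invariance by order — order 1: 1/1 normal; order 2: 0/15 normal; order 3: 1/1 normal; order 5: 1/1 normal; order 6: 0/5 normal; order 10: 0/3 normal; order 15: 1/1 normal; order 30: 1/1 normal.
Total normal subgroups: 5.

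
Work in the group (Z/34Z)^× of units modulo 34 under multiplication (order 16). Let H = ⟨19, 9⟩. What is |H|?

|⟨19⟩| = 8 and |⟨9⟩| = 8, so |H| is a multiple of lcm(8, 8) = 8 and divides |G| = 16.
Closing under the operation: H = {1, 9, 13, 15, 19, 21, 25, 33}, so |H| = 8.

8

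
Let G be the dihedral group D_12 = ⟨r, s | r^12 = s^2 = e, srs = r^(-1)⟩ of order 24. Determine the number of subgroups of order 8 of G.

|G| = 24 and 8 | 24, so subgroups of order 8 are possible by Lagrange.
The subgroups of order 8 are: {e, r^3, r^6, r^9, rs, r^4s, r^7s, r^10s}; {e, r^3, r^6, r^9, r^2s, r^5s, r^8s, r^11s}; {e, r^3, r^6, r^9, s, r^3s, r^6s, r^9s}.
So G has 3 subgroups of order 8.

3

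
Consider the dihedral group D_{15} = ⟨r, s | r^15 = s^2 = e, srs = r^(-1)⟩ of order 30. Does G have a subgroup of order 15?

15 | 30. A subgroup of order 15 is {e, r, r^2, r^3, r^4, r^5, r^6, r^7, r^8, r^9, r^10, r^11, r^12, r^13, r^14}.

Yes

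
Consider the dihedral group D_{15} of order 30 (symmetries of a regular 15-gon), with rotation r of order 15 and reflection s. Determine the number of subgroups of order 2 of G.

|G| = 30 and 2 | 30, so subgroups of order 2 are possible by Lagrange.
The subgroups of order 2 are: {e, r^10s}; {e, r^11s}; {e, r^12s}; {e, r^13s}; … (15 in all).
So G has 15 subgroups of order 2.

15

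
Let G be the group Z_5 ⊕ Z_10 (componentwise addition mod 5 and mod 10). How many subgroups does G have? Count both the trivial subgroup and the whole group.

|G| = 50, so by Lagrange every subgroup order divides 50. Divisors: 1, 2, 5, 10, 25, 50.
Subgroups by order — order 1: 1; order 2: 1; order 5: 6; order 10: 6; order 25: 1; order 50: 1.
Total: 1 + 1 + 6 + 6 + 1 + 1 = 16.

16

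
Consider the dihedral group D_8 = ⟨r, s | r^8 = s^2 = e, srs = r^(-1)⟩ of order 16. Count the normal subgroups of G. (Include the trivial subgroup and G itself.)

G has 19 subgroups. Checking conjugation-invariance by order — order 1: 1/1 normal; order 2: 1/9 normal; order 4: 1/5 normal; order 8: 3/3 normal; order 16: 1/1 normal.
Total normal subgroups: 7.

7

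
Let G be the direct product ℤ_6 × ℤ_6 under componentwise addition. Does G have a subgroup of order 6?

6 | 36. A subgroup of order 6 is {(0,0), (0,1), (0,2), (0,3), (0,4), (0,5)}.

Yes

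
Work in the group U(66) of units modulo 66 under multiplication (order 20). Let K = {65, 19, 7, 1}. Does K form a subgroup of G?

Closure fails: 65 · 19 = 47 ∉ K. So K is not a subgroup.

No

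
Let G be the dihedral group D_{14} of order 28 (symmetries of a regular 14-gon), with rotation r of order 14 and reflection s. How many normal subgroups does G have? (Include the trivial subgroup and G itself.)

7

G has 28 subgroups. Checking conjugation-invariance by order — order 1: 1/1 normal; order 2: 1/15 normal; order 4: 0/7 normal; order 7: 1/1 normal; order 14: 3/3 normal; order 28: 1/1 normal.
Total normal subgroups: 7.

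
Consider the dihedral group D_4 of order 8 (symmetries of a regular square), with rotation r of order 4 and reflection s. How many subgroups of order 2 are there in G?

5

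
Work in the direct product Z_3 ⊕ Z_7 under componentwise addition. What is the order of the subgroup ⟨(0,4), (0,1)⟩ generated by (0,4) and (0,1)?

|⟨(0,4)⟩| = 7 and |⟨(0,1)⟩| = 7, so |H| is a multiple of lcm(7, 7) = 7 and divides |G| = 21.
Closing under the operation: H = {(0,0), (0,1), (0,2), (0,3), (0,4), (0,5), (0,6)}, so |H| = 7.

7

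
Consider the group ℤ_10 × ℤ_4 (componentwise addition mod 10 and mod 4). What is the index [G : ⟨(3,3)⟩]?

|⟨(3,3)⟩| = 20 and |G| = 40.
By Lagrange, [G : H] = |G|/|H| = 40/20 = 2.

2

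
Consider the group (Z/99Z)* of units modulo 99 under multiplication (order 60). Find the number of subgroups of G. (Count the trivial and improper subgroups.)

20

|G| = 60, so by Lagrange every subgroup order divides 60. Divisors: 1, 2, 3, 4, 5, 6, 10, 12, 15, 20, 30, 60.
Subgroups by order — order 1: 1; order 2: 3; order 3: 1; order 4: 1; order 5: 1; order 6: 3; order 10: 3; order 12: 1; order 15: 1; order 20: 1; order 30: 3; order 60: 1.
Total: 1 + 3 + 1 + 1 + 1 + 3 + 3 + 1 + 1 + 1 + 3 + 1 = 20.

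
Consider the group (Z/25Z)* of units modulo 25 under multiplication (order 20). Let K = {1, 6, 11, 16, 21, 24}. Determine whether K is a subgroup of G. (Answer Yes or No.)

No

|K| = 6 does not divide |G| = 20, so by Lagrange K is not a subgroup.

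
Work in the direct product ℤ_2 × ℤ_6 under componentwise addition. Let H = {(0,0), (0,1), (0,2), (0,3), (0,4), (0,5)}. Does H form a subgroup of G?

Yes

|H| = 6 divides |G| = 12, consistent with Lagrange.
H contains the identity, every element's inverse is in H, and H is closed under +: it is a subgroup.
In fact H = ⟨(0,1)⟩.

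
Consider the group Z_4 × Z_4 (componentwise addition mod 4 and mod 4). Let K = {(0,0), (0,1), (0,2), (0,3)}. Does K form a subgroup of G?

|K| = 4 divides |G| = 16, consistent with Lagrange.
K contains the identity, every element's inverse is in K, and K is closed under +: it is a subgroup.
In fact K = ⟨(0,1)⟩.

Yes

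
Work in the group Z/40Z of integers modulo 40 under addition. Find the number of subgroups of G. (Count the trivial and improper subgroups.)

A cyclic group of order 40 has exactly one subgroup for each divisor of 40.
Divisors of 40: 1, 2, 4, 5, 8, 10, 20, 40.
So Z/40Z has 8 subgroups.

8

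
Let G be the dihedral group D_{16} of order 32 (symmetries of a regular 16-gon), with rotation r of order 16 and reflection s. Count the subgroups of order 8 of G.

5

|G| = 32 and 8 | 32, so subgroups of order 8 are possible by Lagrange.
The subgroups of order 8 are: {e, r^2, r^4, r^6, r^8, r^10, r^12, r^14}; {e, r^4, r^8, r^12, r^2s, r^6s, r^10s, r^14s}; {e, r^4, r^8, r^12, r^3s, r^7s, r^11s, r^15s}; {e, r^4, r^8, r^12, s, r^4s, r^8s, r^12s}; … (5 in all).
So G has 5 subgroups of order 8.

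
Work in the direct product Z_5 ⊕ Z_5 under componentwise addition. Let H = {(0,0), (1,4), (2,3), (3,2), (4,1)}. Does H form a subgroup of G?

|H| = 5 divides |G| = 25, consistent with Lagrange.
H contains the identity, every element's inverse is in H, and H is closed under +: it is a subgroup.
In fact H = ⟨(2,3)⟩.

Yes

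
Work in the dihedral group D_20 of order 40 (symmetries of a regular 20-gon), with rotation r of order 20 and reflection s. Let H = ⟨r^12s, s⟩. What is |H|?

|⟨r^12s⟩| = 2 and |⟨s⟩| = 2, so |H| is a multiple of lcm(2, 2) = 2 and divides |G| = 40.
Closing under the operation: H = {e, r^4, r^8, r^12, r^16, s, r^4s, r^8s, r^12s, r^16s}, so |H| = 10.

10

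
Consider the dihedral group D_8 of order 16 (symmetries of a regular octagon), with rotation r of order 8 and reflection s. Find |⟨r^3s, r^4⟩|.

|⟨r^3s⟩| = 2 and |⟨r^4⟩| = 2, so |H| is a multiple of lcm(2, 2) = 2 and divides |G| = 16.
Closing under the operation: H = {e, r^4, r^3s, r^7s}, so |H| = 4.

4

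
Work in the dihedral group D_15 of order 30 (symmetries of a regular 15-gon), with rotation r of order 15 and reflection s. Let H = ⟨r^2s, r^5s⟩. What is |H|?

10

|⟨r^2s⟩| = 2 and |⟨r^5s⟩| = 2, so |H| is a multiple of lcm(2, 2) = 2 and divides |G| = 30.
Closing under the operation: H = {e, r^3, r^6, r^9, r^12, r^2s, r^5s, r^8s, r^11s, r^14s}, so |H| = 10.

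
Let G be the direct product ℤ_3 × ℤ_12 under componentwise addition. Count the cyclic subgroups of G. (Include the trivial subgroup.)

15

Each element a generates a cyclic subgroup ⟨a⟩; distinct elements may generate the same one (a cyclic group of order d has φ(d) generators).
Cyclic subgroups by order — order 1: 1; order 2: 1; order 3: 4; order 4: 1; order 6: 4; order 12: 4.
Total: 15.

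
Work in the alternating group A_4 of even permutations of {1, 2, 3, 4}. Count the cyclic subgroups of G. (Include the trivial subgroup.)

8

Each element a generates a cyclic subgroup ⟨a⟩; distinct elements may generate the same one (a cyclic group of order d has φ(d) generators).
Cyclic subgroups by order — order 1: 1; order 2: 3; order 3: 4.
Total: 8.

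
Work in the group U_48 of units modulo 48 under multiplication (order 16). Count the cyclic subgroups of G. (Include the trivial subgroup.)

12

Each element a generates a cyclic subgroup ⟨a⟩; distinct elements may generate the same one (a cyclic group of order d has φ(d) generators).
Cyclic subgroups by order — order 1: 1; order 2: 7; order 4: 4.
Total: 12.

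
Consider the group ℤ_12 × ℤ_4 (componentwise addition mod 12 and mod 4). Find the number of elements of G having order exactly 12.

An element (a,b) has order lcm(ord(a), ord(b)); count pairs with lcm equal to 12.
Enumerating gives 24 such elements.

24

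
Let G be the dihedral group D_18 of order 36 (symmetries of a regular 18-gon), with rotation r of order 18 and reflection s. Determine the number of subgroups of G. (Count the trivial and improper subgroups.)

|G| = 36, so by Lagrange every subgroup order divides 36. Divisors: 1, 2, 3, 4, 6, 9, 12, 18, 36.
Subgroups by order — order 1: 1; order 2: 19; order 3: 1; order 4: 9; order 6: 7; order 9: 1; order 12: 3; order 18: 3; order 36: 1.
Total: 1 + 19 + 1 + 9 + 7 + 1 + 3 + 3 + 1 = 45.

45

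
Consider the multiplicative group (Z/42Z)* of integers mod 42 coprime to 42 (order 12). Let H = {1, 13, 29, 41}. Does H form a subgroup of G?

|H| = 4 divides |G| = 12, consistent with Lagrange.
H contains the identity, every element's inverse is in H, and H is closed under ·: it is a subgroup.

Yes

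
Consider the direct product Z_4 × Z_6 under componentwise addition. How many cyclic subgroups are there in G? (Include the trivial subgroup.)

Group the elements of G by the cyclic subgroup they generate; each cyclic subgroup of order d accounts for φ(d) elements.
Cyclic subgroups by order — order 1: 1; order 2: 3; order 3: 1; order 4: 2; order 6: 3; order 12: 2.
Total: 12.

12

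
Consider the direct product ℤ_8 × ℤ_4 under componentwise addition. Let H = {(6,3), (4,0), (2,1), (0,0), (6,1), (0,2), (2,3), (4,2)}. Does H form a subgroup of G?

Yes

|H| = 8 divides |G| = 32, consistent with Lagrange.
H contains the identity, every element's inverse is in H, and H is closed under +: it is a subgroup.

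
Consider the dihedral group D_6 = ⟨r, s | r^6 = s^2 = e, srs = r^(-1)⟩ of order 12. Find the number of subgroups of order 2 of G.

|G| = 12 and 2 | 12, so subgroups of order 2 are possible by Lagrange.
The subgroups of order 2 are: {e, r^2s}; {e, r^3}; {e, r^3s}; {e, r^4s}; … (7 in all).
So G has 7 subgroups of order 2.

7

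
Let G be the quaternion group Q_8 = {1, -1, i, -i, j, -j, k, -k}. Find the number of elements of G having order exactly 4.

The elements of order 4 are: i, -i, j, -j, k, -k.
That's 6.

6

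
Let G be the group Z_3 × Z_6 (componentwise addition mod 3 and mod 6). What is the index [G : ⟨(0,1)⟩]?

3

|⟨(0,1)⟩| = 6 and |G| = 18.
By Lagrange, [G : H] = |G|/|H| = 18/6 = 3.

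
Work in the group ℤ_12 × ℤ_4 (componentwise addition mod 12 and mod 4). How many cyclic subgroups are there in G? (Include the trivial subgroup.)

20

Each element a generates a cyclic subgroup ⟨a⟩; distinct elements may generate the same one (a cyclic group of order d has φ(d) generators).
Cyclic subgroups by order — order 1: 1; order 2: 3; order 3: 1; order 4: 6; order 6: 3; order 12: 6.
Total: 20.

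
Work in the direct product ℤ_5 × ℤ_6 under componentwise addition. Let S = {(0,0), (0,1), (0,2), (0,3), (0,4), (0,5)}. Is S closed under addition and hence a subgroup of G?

|S| = 6 divides |G| = 30, consistent with Lagrange.
S contains the identity, every element's inverse is in S, and S is closed under +: it is a subgroup.
In fact S = ⟨(0,1)⟩.

Yes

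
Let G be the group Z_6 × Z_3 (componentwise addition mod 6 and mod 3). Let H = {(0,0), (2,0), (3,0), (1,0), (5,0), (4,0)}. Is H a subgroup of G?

|H| = 6 divides |G| = 18, consistent with Lagrange.
H contains the identity, every element's inverse is in H, and H is closed under +: it is a subgroup.
In fact H = ⟨(5,0)⟩.

Yes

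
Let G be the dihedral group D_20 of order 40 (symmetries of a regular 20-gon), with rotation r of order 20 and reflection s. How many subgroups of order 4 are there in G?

|G| = 40 and 4 | 40, so subgroups of order 4 are possible by Lagrange.
The subgroups of order 4 are: {e, r^10, s, r^10s}; {e, r^10, rs, r^11s}; {e, r^10, r^2s, r^12s}; {e, r^10, r^3s, r^13s}; … (11 in all).
So G has 11 subgroups of order 4.

11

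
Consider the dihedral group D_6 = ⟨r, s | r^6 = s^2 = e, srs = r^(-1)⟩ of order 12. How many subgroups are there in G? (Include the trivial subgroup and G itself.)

16

|G| = 12, so by Lagrange every subgroup order divides 12. Divisors: 1, 2, 3, 4, 6, 12.
Subgroups by order — order 1: 1; order 2: 7; order 3: 1; order 4: 3; order 6: 3; order 12: 1.
Total: 1 + 7 + 1 + 3 + 3 + 1 = 16.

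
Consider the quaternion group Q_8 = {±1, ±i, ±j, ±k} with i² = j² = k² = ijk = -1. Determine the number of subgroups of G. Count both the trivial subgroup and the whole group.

6

|G| = 8, so by Lagrange every subgroup order divides 8. Divisors: 1, 2, 4, 8.
Subgroups by order — order 1: 1; order 2: 1; order 4: 3; order 8: 1.
Total: 1 + 1 + 3 + 1 = 6.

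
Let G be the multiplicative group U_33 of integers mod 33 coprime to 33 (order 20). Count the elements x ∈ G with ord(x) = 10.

Enumerating element orders in G gives 12 elements of order 10.

12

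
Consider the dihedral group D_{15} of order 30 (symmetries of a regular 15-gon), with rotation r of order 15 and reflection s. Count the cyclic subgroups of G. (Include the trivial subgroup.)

19

Each element a generates a cyclic subgroup ⟨a⟩; distinct elements may generate the same one (a cyclic group of order d has φ(d) generators).
Cyclic subgroups by order — order 1: 1; order 2: 15; order 3: 1; order 5: 1; order 15: 1.
Total: 19.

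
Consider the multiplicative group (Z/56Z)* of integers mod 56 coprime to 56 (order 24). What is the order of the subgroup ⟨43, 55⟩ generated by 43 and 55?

4

|⟨43⟩| = 2 and |⟨55⟩| = 2, so |H| is a multiple of lcm(2, 2) = 2 and divides |G| = 24.
Closing under the operation: H = {1, 13, 43, 55}, so |H| = 4.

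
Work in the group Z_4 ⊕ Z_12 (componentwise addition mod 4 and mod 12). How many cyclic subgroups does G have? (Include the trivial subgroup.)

20

Each element a generates a cyclic subgroup ⟨a⟩; distinct elements may generate the same one (a cyclic group of order d has φ(d) generators).
Cyclic subgroups by order — order 1: 1; order 2: 3; order 3: 1; order 4: 6; order 6: 3; order 12: 6.
Total: 20.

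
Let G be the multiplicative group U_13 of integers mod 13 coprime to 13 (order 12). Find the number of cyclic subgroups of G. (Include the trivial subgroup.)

6

Group the elements of G by the cyclic subgroup they generate; each cyclic subgroup of order d accounts for φ(d) elements.
Cyclic subgroups by order — order 1: 1; order 2: 1; order 3: 1; order 4: 1; order 6: 1; order 12: 1.
Total: 6.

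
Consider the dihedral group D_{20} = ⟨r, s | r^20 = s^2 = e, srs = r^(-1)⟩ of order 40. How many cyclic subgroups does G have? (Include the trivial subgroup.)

Each element a generates a cyclic subgroup ⟨a⟩; distinct elements may generate the same one (a cyclic group of order d has φ(d) generators).
Cyclic subgroups by order — order 1: 1; order 2: 21; order 4: 1; order 5: 1; order 10: 1; order 20: 1.
Total: 26.

26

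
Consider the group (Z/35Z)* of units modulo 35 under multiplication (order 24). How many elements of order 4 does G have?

4

The elements of order 4 are: 8, 13, 22, 27.
That's 4.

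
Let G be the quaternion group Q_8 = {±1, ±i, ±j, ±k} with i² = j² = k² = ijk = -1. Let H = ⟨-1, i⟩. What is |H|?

|⟨-1⟩| = 2 and |⟨i⟩| = 4, so |H| is a multiple of lcm(2, 4) = 4 and divides |G| = 8.
Closing under the operation: H = {1, -1, i, -i}, so |H| = 4.

4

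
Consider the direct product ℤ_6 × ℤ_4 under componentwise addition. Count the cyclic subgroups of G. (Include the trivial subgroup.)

12

Each element a generates a cyclic subgroup ⟨a⟩; distinct elements may generate the same one (a cyclic group of order d has φ(d) generators).
Cyclic subgroups by order — order 1: 1; order 2: 3; order 3: 1; order 4: 2; order 6: 3; order 12: 2.
Total: 12.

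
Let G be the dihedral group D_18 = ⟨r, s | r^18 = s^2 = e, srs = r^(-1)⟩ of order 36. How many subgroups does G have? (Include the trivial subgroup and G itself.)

|G| = 36, so by Lagrange every subgroup order divides 36. Divisors: 1, 2, 3, 4, 6, 9, 12, 18, 36.
Subgroups by order — order 1: 1; order 2: 19; order 3: 1; order 4: 9; order 6: 7; order 9: 1; order 12: 3; order 18: 3; order 36: 1.
Total: 1 + 19 + 1 + 9 + 7 + 1 + 3 + 3 + 1 = 45.

45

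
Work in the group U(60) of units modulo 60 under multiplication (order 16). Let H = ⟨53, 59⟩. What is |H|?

|⟨53⟩| = 4 and |⟨59⟩| = 2, so |H| is a multiple of lcm(4, 2) = 4 and divides |G| = 16.
Closing under the operation: H = {1, 7, 11, 17, 43, 49, 53, 59}, so |H| = 8.

8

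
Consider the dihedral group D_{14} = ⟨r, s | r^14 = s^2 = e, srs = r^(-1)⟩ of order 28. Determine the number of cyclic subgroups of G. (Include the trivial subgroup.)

18

Group the elements of G by the cyclic subgroup they generate; each cyclic subgroup of order d accounts for φ(d) elements.
Cyclic subgroups by order — order 1: 1; order 2: 15; order 7: 1; order 14: 1.
Total: 18.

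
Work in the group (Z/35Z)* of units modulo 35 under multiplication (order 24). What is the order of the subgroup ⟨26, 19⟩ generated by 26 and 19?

12

|⟨26⟩| = 6 and |⟨19⟩| = 6, so |H| is a multiple of lcm(6, 6) = 6 and divides |G| = 24.
Closing under the operation: H = {1, 4, 6, 9, 11, 16, 19, 24, 26, 29, 31, 34}, so |H| = 12.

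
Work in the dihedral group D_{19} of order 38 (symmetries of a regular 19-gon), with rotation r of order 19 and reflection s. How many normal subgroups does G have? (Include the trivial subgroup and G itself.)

3

G has 22 subgroups. Checking conjugation-invariance by order — order 1: 1/1 normal; order 2: 0/19 normal; order 19: 1/1 normal; order 38: 1/1 normal.
Total normal subgroups: 3.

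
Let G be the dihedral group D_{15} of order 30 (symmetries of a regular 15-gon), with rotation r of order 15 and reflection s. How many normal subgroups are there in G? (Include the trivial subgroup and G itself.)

5

G has 28 subgroups. Checking conjugation-invariance by order — order 1: 1/1 normal; order 2: 0/15 normal; order 3: 1/1 normal; order 5: 1/1 normal; order 6: 0/5 normal; order 10: 0/3 normal; order 15: 1/1 normal; order 30: 1/1 normal.
Total normal subgroups: 5.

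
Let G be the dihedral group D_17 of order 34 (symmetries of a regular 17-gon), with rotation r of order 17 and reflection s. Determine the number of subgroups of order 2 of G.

17

|G| = 34 and 2 | 34, so subgroups of order 2 are possible by Lagrange.
The subgroups of order 2 are: {e, r^10s}; {e, r^11s}; {e, r^12s}; {e, r^13s}; … (17 in all).
So G has 17 subgroups of order 2.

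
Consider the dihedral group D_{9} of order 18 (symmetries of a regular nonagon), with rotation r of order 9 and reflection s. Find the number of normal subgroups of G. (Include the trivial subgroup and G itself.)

G has 16 subgroups. Checking conjugation-invariance by order — order 1: 1/1 normal; order 2: 0/9 normal; order 3: 1/1 normal; order 6: 0/3 normal; order 9: 1/1 normal; order 18: 1/1 normal.
Total normal subgroups: 4.

4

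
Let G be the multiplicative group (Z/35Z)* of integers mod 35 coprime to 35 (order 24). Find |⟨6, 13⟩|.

8

|⟨6⟩| = 2 and |⟨13⟩| = 4, so |H| is a multiple of lcm(2, 4) = 4 and divides |G| = 24.
Closing under the operation: H = {1, 6, 8, 13, 22, 27, 29, 34}, so |H| = 8.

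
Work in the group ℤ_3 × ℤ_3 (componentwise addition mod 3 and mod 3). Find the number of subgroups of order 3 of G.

|G| = 9 and 3 | 9, so subgroups of order 3 are possible by Lagrange.
The subgroups of order 3 are: {(0,0), (0,1), (0,2)}; {(0,0), (1,0), (2,0)}; {(0,0), (1,1), (2,2)}; {(0,0), (1,2), (2,1)}.
So G has 4 subgroups of order 3.

4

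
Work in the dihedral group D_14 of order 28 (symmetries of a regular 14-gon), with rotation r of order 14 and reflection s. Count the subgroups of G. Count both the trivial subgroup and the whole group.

28

|G| = 28, so by Lagrange every subgroup order divides 28. Divisors: 1, 2, 4, 7, 14, 28.
Subgroups by order — order 1: 1; order 2: 15; order 4: 7; order 7: 1; order 14: 3; order 28: 1.
Total: 1 + 15 + 7 + 1 + 3 + 1 = 28.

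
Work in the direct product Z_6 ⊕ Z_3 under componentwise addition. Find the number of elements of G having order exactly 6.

An element (a,b) has order lcm(ord(a), ord(b)); count pairs with lcm equal to 6.
Enumerating gives 8 such elements.

8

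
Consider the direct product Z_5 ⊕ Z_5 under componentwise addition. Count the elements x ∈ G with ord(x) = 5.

24

An element (a,b) has order lcm(ord(a), ord(b)); count pairs with lcm equal to 5.
Enumerating gives 24 such elements.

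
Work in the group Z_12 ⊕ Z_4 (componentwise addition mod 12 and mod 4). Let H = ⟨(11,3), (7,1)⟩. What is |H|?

24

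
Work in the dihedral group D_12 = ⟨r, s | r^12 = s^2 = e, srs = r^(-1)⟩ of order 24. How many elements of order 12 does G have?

4

The elements of order 12 are: r, r^5, r^7, r^11.
That's 4.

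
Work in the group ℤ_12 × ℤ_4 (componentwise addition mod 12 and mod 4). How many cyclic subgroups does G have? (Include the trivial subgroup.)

A cyclic subgroup of order d is generated by each of its φ(d) elements of order d, so the cyclic subgroups of order d number (#elements of order d)/φ(d).
Cyclic subgroups by order — order 1: 1; order 2: 3; order 3: 1; order 4: 6; order 6: 3; order 12: 6.
Total: 20.

20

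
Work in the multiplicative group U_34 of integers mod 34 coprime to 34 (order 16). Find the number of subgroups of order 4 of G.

|G| = 16 and 4 | 16, so subgroups of order 4 are possible by Lagrange.
The subgroups of order 4 are: {1, 13, 21, 33}.
So G has 1 subgroup of order 4.

1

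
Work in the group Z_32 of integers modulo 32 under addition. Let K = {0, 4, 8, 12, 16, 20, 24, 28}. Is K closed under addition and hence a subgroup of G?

Yes

|K| = 8 divides |G| = 32, consistent with Lagrange.
K contains the identity, every element's inverse is in K, and K is closed under +: it is a subgroup.
In fact K = ⟨4⟩.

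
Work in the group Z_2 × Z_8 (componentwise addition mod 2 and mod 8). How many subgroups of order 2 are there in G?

|G| = 16 and 2 | 16, so subgroups of order 2 are possible by Lagrange.
The subgroups of order 2 are: {(0,0), (0,4)}; {(0,0), (1,0)}; {(0,0), (1,4)}.
So G has 3 subgroups of order 2.

3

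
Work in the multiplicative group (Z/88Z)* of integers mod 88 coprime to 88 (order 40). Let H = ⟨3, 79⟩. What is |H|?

|⟨3⟩| = 10 and |⟨79⟩| = 10, so |H| is a multiple of lcm(10, 10) = 10 and divides |G| = 40.
Closing under the operation: H = {1, 3, 7, 9, 13, 21, 25, 27, 29, 39, 49, 59, 61, 63, 67, 75, 79, 81, 85, 87}, so |H| = 20.

20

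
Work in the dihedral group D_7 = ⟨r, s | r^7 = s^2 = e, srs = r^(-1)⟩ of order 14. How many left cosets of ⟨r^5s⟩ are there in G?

|⟨r^5s⟩| = 2 and |G| = 14.
By Lagrange, [G : H] = |G|/|H| = 14/2 = 7.

7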